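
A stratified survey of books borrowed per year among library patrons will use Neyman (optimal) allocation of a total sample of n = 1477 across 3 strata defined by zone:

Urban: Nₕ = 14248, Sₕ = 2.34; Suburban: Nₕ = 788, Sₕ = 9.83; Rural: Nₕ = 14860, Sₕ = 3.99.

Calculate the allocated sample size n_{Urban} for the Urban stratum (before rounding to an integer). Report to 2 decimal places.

490.58

Neyman allocation: nₕ = n·NₕSₕ / Σⱼ NⱼSⱼ.
Σ NⱼSⱼ = 14248·2.34 + 788·9.83 + 14860·3.99 = 100377.76.
n_{Urban} = 1477·14248·2.34 / 100377.76 = 490.58.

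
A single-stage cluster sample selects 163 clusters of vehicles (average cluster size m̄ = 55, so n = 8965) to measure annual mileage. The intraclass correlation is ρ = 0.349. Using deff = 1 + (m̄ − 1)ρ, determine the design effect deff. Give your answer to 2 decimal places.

deff = 1 + (55 − 1)·0.349 = 1 + 18.846 = 19.846.

19.85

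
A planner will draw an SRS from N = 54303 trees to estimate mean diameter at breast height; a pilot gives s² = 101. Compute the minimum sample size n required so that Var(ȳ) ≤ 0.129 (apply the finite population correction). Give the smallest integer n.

772

Without fpc, n₀ = s²/D = 101/0.129 = 782.9457.
With fpc, (1 − n/N)·s²/n ≤ D requires n ≥ n₀/(1 + n₀/N) = 782.9457/(1 + 782.9457/54303) = 771.8176.
Rounding up, n = 772.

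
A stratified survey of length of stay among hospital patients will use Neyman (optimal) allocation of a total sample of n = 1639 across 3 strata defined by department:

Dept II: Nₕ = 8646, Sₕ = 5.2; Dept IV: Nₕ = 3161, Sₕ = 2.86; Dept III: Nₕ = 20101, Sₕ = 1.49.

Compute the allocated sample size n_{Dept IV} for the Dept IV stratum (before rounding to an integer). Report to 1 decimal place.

176.5

Neyman allocation: nₕ = n·NₕSₕ / Σⱼ NⱼSⱼ.
Σ NⱼSⱼ = 8646·5.2 + 3161·2.86 + 20101·1.49 = 83950.15.
n_{Dept IV} = 1639·3161·2.86 / 83950.15 = 176.5.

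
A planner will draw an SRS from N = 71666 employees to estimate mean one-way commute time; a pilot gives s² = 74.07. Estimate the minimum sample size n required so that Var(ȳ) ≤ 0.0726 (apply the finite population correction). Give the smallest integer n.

Without fpc, n₀ = s²/D = 74.07/0.0726 = 1020.2479.
With fpc, (1 − n/N)·s²/n ≤ D requires n ≥ n₀/(1 + n₀/N) = 1020.2479/(1 + 1020.2479/71666) = 1005.9274.
Rounding up, n = 1006.

1006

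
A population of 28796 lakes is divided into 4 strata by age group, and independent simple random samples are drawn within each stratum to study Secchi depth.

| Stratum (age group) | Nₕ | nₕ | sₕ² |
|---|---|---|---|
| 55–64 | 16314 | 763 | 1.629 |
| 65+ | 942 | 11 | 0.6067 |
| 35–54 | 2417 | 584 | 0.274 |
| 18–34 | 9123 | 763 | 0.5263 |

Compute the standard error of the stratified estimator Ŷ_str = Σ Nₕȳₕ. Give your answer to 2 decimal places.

802.93

Var(Ŷ_str) = Σₕ Nₕ²(1 − fₕ)sₕ²/nₕ.
55–64: 16314²·(1 − 763/16314)·1.629/763 = 541645.73.
65+: 942²·(1 − 11/942)·0.6067/11 = 48370.647.
35–54: 2417²·(1 − 584/2417)·0.274/584 = 2078.6283.
18–34: 9123²·(1 − 763/9123)·0.5263/763 = 52608.12.
Sum = 644703.13.
SE = √(644703.13) = 802.93.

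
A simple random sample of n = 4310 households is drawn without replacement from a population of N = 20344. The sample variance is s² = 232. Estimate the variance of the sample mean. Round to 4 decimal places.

Under SRS without replacement, Var(ȳ) = (1 − f)·s²/n with f = n/N = 4310/20344 = 0.21185608.
Var(ȳ) = (1 − 0.21185608)·232/4310 = 0.78814392·0.053828306 = 0.042424453.

0.0424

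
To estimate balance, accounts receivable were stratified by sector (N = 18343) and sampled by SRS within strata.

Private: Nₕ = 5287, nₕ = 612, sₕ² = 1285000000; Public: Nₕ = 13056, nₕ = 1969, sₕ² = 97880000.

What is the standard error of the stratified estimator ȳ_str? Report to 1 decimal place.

Var(ȳ_str) = Σₕ Wₕ²(1 − fₕ)sₕ²/nₕ with Wₕ = Nₕ/N, N = 18343.
Private: Wₕ = 0.28822984; term = 0.28822984²·(1 − 0.11575563)·1285000000/612 = 154241.73.
Public: Wₕ = 0.71177016; term = 0.71177016²·(1 − 0.15081189)·97880000/1969 = 21386.105.
Sum = 175627.84.
SE = √(175627.84) = 419.1.

419.1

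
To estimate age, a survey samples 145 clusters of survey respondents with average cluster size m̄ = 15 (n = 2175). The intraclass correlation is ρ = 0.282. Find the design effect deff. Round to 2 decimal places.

deff = 1 + (15 − 1)·0.282 = 1 + 3.948 = 4.948.

4.95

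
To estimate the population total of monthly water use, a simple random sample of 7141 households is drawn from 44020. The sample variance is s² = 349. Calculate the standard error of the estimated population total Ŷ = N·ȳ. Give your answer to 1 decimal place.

8907.3

Var(Ŷ) = N²·Var(ȳ) = N²·(1 − n/N)·s²/n.
f = 7141/44020 = 0.16222172; Var(ȳ) = 0.83777828·349/7141 = 0.040944492.
Var(Ŷ) = 44020² · 0.040944492 = 7.9340615 × 10^7.
SE(Ŷ) = √(7.9340615 × 10^7) = 8907.3.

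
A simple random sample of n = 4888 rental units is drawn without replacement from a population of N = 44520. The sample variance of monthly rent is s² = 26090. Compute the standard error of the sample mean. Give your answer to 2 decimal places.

Under SRS without replacement, Var(ȳ) = (1 − f)·s²/n with f = n/N = 4888/44520 = 0.10979335.
Var(ȳ) = (1 − 0.10979335)·26090/4888 = 0.89020665·5.3375614 = 4.7515326.
SE(ȳ) = √(4.7515326) = 2.18.

2.18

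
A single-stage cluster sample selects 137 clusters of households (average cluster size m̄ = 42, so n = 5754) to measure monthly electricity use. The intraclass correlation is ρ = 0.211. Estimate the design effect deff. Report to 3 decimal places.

deff = 1 + (42 − 1)·0.211 = 1 + 8.651 = 9.651.

9.651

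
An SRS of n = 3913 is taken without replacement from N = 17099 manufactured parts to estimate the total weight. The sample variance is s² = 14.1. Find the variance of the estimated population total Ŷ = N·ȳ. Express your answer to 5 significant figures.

Var(Ŷ) = N²·Var(ȳ) = N²·(1 − n/N)·s²/n.
f = 3913/17099 = 0.22884379; Var(ȳ) = 0.77115621·14.1/3913 = 0.0027787637.
Var(Ŷ) = 17099² · 0.0027787637 = 812443.26.

812440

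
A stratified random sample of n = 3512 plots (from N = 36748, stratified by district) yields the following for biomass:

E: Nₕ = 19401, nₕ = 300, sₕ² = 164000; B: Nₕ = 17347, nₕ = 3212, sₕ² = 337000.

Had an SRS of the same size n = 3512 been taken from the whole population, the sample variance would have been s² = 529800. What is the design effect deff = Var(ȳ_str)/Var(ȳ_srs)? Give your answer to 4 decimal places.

1.2391

Var(ȳ_str) = Σ Wₕ²(1−fₕ)sₕ²/nₕ with Wₕ = Nₕ/36748:
  E: (19401/36748)²·(1−300/19401)·164000/300 = 150.01525
  B: (17347/36748)²·(1−3212/17347)·337000/3212 = 19.050533
  → Var(ȳ_str) = 169.06578.
Var(ȳ_srs) = (1 − 3512/36748)·529800/3512 = 136.4371.
deff = 169.06578 / 136.4371 = 1.2391.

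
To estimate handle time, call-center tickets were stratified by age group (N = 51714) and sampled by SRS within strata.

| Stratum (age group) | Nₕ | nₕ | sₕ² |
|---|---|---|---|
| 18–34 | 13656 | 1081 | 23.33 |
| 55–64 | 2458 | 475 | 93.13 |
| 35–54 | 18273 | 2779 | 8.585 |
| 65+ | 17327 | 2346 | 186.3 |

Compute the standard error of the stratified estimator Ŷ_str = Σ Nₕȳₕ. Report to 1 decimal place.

Var(Ŷ_str) = Σₕ Nₕ²(1 − fₕ)sₕ²/nₕ.
18–34: 13656²·(1 − 1081/13656)·23.33/1081 = 3.7061291 × 10^6.
55–64: 2458²·(1 − 475/2458)·93.13/475 = 955653.79.
35–54: 18273²·(1 − 2779/18273)·8.585/2779 = 874631.59.
65+: 17327²·(1 − 2346/17327)·186.3/2346 = 2.0613371 × 10^7.
Sum = 2.6149785 × 10^7.
SE = √(2.6149785 × 10^7) = 5113.7.

5113.7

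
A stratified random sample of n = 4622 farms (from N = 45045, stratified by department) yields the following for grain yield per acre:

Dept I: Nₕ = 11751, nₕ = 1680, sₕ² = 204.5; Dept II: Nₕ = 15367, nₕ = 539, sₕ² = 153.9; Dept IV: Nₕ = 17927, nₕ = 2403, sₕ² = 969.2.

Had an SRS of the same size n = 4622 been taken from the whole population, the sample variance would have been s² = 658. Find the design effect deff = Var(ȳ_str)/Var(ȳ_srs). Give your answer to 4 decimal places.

0.7396

Var(ȳ_str) = Σ Wₕ²(1−fₕ)sₕ²/nₕ with Wₕ = Nₕ/45045:
  Dept I: (11751/45045)²·(1−1680/11751)·204.5/1680 = 0.0070996718
  Dept II: (15367/45045)²·(1−539/15367)·153.9/539 = 0.032064786
  Dept IV: (17927/45045)²·(1−2403/17927)·969.2/2403 = 0.055319431
  → Var(ȳ_str) = 0.094483889.
Var(ȳ_srs) = (1 − 4622/45045)·658/4622 = 0.127755.
deff = 0.094483889 / 0.127755 = 0.7396.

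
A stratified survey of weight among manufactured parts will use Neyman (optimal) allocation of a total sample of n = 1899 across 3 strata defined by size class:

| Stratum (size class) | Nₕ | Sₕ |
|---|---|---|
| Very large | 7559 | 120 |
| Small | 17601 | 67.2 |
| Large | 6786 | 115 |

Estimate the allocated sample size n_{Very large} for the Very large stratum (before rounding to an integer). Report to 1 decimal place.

Neyman allocation: nₕ = n·NₕSₕ / Σⱼ NⱼSⱼ.
Σ NⱼSⱼ = 7559·120 + 17601·67.2 + 6786·115 = 2.8702572 × 10^6.
n_{Very large} = 1899·7559·120 / (2.8702572 × 10^6) = 600.1.

600.1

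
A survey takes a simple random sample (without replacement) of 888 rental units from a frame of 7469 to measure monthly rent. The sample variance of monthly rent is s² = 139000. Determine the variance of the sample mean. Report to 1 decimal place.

Under SRS without replacement, Var(ȳ) = (1 − f)·s²/n with f = n/N = 888/7469 = 0.11889142.
Var(ȳ) = (1 − 0.11889142)·139000/888 = 0.88110858·156.53153 = 137.92128.

137.9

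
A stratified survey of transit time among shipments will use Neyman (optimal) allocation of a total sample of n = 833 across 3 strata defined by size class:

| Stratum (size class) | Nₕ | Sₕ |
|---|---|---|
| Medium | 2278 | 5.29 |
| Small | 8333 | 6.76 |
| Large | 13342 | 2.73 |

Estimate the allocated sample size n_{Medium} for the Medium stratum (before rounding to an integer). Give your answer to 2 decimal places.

Neyman allocation: nₕ = n·NₕSₕ / Σⱼ NⱼSⱼ.
Σ NⱼSⱼ = 2278·5.29 + 8333·6.76 + 13342·2.73 = 104805.36.
n_{Medium} = 833·2278·5.29 / 104805.36 = 95.78.

95.78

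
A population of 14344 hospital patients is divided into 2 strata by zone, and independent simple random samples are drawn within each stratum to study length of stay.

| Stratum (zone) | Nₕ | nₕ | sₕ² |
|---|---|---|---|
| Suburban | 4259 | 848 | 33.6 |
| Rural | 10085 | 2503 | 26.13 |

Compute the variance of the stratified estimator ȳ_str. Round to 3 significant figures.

0.00668

Var(ȳ_str) = Σₕ Wₕ²(1 − fₕ)sₕ²/nₕ with Wₕ = Nₕ/N, N = 14344.
Suburban: Wₕ = 0.29691857; term = 0.29691857²·(1 − 0.19910777)·33.6/848 = 0.0027976426.
Rural: Wₕ = 0.70308143; term = 0.70308143²·(1 − 0.24819038)·26.13/2503 = 0.0038796959.
Sum = 0.0066773385.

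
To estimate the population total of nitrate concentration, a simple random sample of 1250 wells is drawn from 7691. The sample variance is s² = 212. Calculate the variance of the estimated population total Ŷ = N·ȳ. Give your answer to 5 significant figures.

Var(Ŷ) = N²·Var(ȳ) = N²·(1 − n/N)·s²/n.
f = 1250/7691 = 0.16252763; Var(ȳ) = 0.83747237·212/1250 = 0.14203531.
Var(Ŷ) = 7691² · 0.14203531 = 8.4015989 × 10^6.

8.4016 × 10^6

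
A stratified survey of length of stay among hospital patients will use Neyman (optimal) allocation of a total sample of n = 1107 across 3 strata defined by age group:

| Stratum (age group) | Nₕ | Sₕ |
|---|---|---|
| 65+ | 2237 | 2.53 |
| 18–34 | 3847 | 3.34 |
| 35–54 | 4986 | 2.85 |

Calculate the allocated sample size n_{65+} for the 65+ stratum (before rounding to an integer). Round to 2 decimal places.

Neyman allocation: nₕ = n·NₕSₕ / Σⱼ NⱼSⱼ.
Σ NⱼSⱼ = 2237·2.53 + 3847·3.34 + 4986·2.85 = 32718.69.
n_{65+} = 1107·2237·2.53 / 32718.69 = 191.49.

191.49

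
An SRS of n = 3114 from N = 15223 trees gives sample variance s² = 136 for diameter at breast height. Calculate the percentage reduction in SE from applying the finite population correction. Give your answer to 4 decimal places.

f = n/N = 3114/15223 = 0.20455889.
SE_no-fpc = √(s²/n) = 0.20898261; SE_fpc = √((1−f)s²/n) = 0.18638638.
Ratio = √(1−f) = 0.89187505. Reduction = 100·(1 − 0.89187505) = 10.8125%.

10.8125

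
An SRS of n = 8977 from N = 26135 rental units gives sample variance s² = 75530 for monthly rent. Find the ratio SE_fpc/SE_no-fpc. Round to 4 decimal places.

0.8103

f = n/N = 8977/26135 = 0.34348575.
SE_no-fpc = √(s²/n) = 2.900642; SE_fpc = √((1−f)s²/n) = 2.3502616.
Ratio = √(1−f) = 0.81025567.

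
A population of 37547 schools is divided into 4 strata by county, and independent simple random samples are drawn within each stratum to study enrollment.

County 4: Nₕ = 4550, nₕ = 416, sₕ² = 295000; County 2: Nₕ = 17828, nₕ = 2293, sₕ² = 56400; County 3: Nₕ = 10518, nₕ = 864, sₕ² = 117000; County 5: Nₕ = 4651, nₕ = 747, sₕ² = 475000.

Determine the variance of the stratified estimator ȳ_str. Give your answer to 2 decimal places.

32.24

Var(ȳ_str) = Σₕ Wₕ²(1 − fₕ)sₕ²/nₕ with Wₕ = Nₕ/N, N = 37547.
County 4: Wₕ = 0.12118145; term = 0.12118145²·(1 − 0.09142857)·295000/416 = 9.4615016.
County 2: Wₕ = 0.47481823; term = 0.47481823²·(1 − 0.12861790)·56400/2293 = 4.8321282.
County 3: Wₕ = 0.28012891; term = 0.28012891²·(1 − 0.08214489)·117000/864 = 9.7535361.
County 5: Wₕ = 0.12387141; term = 0.12387141²·(1 − 0.16061062)·475000/747 = 8.1899014.
Sum = 32.237067.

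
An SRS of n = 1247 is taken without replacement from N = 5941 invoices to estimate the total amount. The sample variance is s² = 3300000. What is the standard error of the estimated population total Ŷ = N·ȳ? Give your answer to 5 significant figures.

271660

Var(Ŷ) = N²·Var(ȳ) = N²·(1 − n/N)·s²/n.
f = 1247/5941 = 0.20989732; Var(ȳ) = 0.79010268·3300000/1247 = 2090.8892.
Var(Ŷ) = 5941² · 2090.8892 = 7.379894 × 10^10.
SE(Ŷ) = √(7.379894 × 10^10) = 271660.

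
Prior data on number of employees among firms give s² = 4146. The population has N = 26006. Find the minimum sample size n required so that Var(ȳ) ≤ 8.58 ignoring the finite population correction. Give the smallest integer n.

484

Without fpc, n₀ = s²/D = 4146/8.58 = 483.2168.
Rounding up, n = 484.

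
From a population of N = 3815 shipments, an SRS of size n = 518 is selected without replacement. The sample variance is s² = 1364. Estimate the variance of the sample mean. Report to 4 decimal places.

2.2757

Under SRS without replacement, Var(ȳ) = (1 − f)·s²/n with f = n/N = 518/3815 = 0.13577982.
Var(ȳ) = (1 − 0.13577982)·1364/518 = 0.86422018·2.6332046 = 2.2756686.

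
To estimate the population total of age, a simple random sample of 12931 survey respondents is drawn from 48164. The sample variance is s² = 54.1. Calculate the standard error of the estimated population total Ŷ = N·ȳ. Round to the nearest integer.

2665

Var(Ŷ) = N²·Var(ȳ) = N²·(1 − n/N)·s²/n.
f = 12931/48164 = 0.26847853; Var(ȳ) = 0.73152147·54.1/12931 = 0.0030604989.
Var(Ŷ) = 48164² · 0.0030604989 = 7.0996563 × 10^6.
SE(Ŷ) = √(7.0996563 × 10^6) = 2665.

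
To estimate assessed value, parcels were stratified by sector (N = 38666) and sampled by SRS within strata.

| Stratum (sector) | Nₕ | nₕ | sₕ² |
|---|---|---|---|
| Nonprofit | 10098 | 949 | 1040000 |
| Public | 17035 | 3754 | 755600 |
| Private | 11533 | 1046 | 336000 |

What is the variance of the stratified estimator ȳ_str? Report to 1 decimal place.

124.2

Var(ȳ_str) = Σₕ Wₕ²(1 − fₕ)sₕ²/nₕ with Wₕ = Nₕ/N, N = 38666.
Nonprofit: Wₕ = 0.26115968; term = 0.26115968²·(1 − 0.09397901)·1040000/949 = 67.720106.
Public: Wₕ = 0.44056794; term = 0.44056794²·(1 − 0.22036983)·755600/3754 = 30.458752.
Private: Wₕ = 0.29827238; term = 0.29827238²·(1 − 0.09069626)·336000/1046 = 25.986193.
Sum = 124.16505.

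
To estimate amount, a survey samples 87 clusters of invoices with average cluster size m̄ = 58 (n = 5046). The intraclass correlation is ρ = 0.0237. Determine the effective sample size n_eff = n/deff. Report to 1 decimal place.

deff = 1 + (58 − 1)·0.0237 = 1 + 1.3509 = 2.3509.
n_eff = 5046 / 2.3509 = 2146.4.

2146.4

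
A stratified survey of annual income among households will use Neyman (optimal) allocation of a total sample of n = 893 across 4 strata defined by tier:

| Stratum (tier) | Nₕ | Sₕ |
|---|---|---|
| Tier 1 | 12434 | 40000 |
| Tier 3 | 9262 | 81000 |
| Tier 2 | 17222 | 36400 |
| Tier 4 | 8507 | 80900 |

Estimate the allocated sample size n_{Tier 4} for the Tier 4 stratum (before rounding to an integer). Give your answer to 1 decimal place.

Neyman allocation: nₕ = n·NₕSₕ / Σⱼ NⱼSⱼ.
Σ NⱼSⱼ = 12434·40000 + 9262·81000 + 17222·36400 + 8507·80900 = 2.5626791 × 10^9.
n_{Tier 4} = 893·8507·80900 / (2.5626791 × 10^9) = 239.8.

239.8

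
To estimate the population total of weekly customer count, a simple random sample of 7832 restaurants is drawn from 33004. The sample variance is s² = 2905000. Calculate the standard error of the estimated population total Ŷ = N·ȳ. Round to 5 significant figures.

Var(Ŷ) = N²·Var(ȳ) = N²·(1 − n/N)·s²/n.
f = 7832/33004 = 0.23730457; Var(ȳ) = 0.76269543·2905000/7832 = 282.89456.
Var(Ŷ) = 33004² · 282.89456 = 3.0814686 × 10^11.
SE(Ŷ) = √(3.0814686 × 10^11) = 555110.

555110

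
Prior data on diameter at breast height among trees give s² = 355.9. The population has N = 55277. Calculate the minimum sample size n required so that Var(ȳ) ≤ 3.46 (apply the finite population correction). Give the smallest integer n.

103

Without fpc, n₀ = s²/D = 355.9/3.46 = 102.8613.
With fpc, (1 − n/N)·s²/n ≤ D requires n ≥ n₀/(1 + n₀/N) = 102.8613/(1 + 102.8613/55277) = 102.6702.
Rounding up, n = 103.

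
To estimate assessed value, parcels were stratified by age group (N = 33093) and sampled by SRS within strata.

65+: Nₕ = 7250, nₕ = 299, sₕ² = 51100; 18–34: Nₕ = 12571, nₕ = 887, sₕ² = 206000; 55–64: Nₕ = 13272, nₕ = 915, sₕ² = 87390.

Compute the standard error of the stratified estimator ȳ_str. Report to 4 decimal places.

Var(ȳ_str) = Σₕ Wₕ²(1 − fₕ)sₕ²/nₕ with Wₕ = Nₕ/N, N = 33093.
65+: Wₕ = 0.21907956; term = 0.21907956²·(1 − 0.04124138)·51100/299 = 7.8643481.
18–34: Wₕ = 0.37986885; term = 0.37986885²·(1 − 0.07055922)·206000/887 = 31.148181.
55–64: Wₕ = 0.40105158; term = 0.40105158²·(1 − 0.06894213)·87390/915 = 14.302692.
Sum = 53.315221.
SE = √(53.315221) = 7.3017.

7.3017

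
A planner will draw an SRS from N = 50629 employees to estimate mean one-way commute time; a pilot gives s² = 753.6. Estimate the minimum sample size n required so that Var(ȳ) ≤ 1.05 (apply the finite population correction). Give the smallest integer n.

Without fpc, n₀ = s²/D = 753.6/1.05 = 717.7143.
With fpc, (1 − n/N)·s²/n ≤ D requires n ≥ n₀/(1 + n₀/N) = 717.7143/(1 + 717.7143/50629) = 707.6822.
Rounding up, n = 708.

708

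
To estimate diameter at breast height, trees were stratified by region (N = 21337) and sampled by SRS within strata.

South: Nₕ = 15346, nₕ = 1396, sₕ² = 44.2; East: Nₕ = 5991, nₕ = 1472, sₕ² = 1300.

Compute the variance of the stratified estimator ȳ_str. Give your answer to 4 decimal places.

0.0674

Var(ȳ_str) = Σₕ Wₕ²(1 − fₕ)sₕ²/nₕ with Wₕ = Nₕ/N, N = 21337.
South: Wₕ = 0.71922013; term = 0.71922013²·(1 − 0.09096833)·44.2/1396 = 0.014888109.
East: Wₕ = 0.28077987; term = 0.28077987²·(1 − 0.24570189)·1300/1472 = 0.052518279.
Sum = 0.067406388.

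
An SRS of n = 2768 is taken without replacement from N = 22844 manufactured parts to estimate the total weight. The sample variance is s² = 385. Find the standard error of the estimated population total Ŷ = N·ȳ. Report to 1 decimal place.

Var(Ŷ) = N²·Var(ȳ) = N²·(1 − n/N)·s²/n.
f = 2768/22844 = 0.12116967; Var(ȳ) = 0.87883033·385/2768 = 0.12223615.
Var(Ŷ) = 22844² · 0.12223615 = 6.3788731 × 10^7.
SE(Ŷ) = √(6.3788731 × 10^7) = 7986.8.

7986.8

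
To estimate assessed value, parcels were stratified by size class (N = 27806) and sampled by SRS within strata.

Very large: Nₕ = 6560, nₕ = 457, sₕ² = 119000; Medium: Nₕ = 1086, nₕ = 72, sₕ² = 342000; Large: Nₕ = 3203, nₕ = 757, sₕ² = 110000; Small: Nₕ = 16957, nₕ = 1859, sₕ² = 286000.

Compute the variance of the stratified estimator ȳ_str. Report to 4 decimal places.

72.6634

Var(ȳ_str) = Σₕ Wₕ²(1 − fₕ)sₕ²/nₕ with Wₕ = Nₕ/N, N = 27806.
Very large: Wₕ = 0.23592030; term = 0.23592030²·(1 − 0.06966463)·119000/457 = 13.483447.
Medium: Wₕ = 0.03905632; term = 0.03905632²·(1 − 0.06629834)·342000/72 = 6.7652578.
Large: Wₕ = 0.11519097; term = 0.11519097²·(1 − 0.23634093)·110000/757 = 1.4724249.
Small: Wₕ = 0.60983241; term = 0.60983241²·(1 − 0.10963024)·286000/1859 = 50.942241.
Sum = 72.663371.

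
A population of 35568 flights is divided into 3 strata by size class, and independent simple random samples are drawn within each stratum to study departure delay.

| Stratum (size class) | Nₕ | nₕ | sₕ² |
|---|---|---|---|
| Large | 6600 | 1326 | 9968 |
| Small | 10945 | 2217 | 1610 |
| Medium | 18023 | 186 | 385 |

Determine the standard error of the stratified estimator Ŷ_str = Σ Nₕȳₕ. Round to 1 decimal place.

31566.8

Var(Ŷ_str) = Σₕ Nₕ²(1 − fₕ)sₕ²/nₕ.
Large: 6600²·(1 − 1326/6600)·9968/1326 = 2.6166677 × 10^8.
Small: 10945²·(1 − 2217/10945)·1610/2217 = 6.9373034 × 10^7.
Medium: 18023²·(1 − 186/18023)·385/186 = 6.6542127 × 10^8.
Sum = 9.9646107 × 10^8.
SE = √(9.9646107 × 10^8) = 31566.8.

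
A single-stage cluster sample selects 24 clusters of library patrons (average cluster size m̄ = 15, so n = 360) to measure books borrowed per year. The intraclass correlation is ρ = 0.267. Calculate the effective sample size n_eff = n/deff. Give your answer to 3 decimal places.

75.981

deff = 1 + (15 − 1)·0.267 = 1 + 3.738 = 4.738.
n_eff = 360 / 4.738 = 75.981.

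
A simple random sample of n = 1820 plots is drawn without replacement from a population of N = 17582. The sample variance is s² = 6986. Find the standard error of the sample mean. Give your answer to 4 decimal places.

Under SRS without replacement, Var(ȳ) = (1 − f)·s²/n with f = n/N = 1820/17582 = 0.10351496.
Var(ȳ) = (1 − 0.10351496)·6986/1820 = 0.89648504·3.8384615 = 3.4411234.
SE(ȳ) = √(3.4411234) = 1.8550.

1.8550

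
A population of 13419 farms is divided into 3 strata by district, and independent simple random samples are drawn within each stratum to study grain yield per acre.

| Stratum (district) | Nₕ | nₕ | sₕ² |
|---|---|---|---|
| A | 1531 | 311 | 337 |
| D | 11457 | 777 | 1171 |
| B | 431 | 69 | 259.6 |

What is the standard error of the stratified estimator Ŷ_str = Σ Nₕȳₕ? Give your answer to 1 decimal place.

Var(Ŷ_str) = Σₕ Nₕ²(1 − fₕ)sₕ²/nₕ.
A: 1531²·(1 − 311/1531)·337/311 = 2.0239722 × 10^6.
D: 11457²·(1 − 777/11457)·1171/777 = 1.8440727 × 10^8.
B: 431²·(1 − 69/431)·259.6/69 = 587004.51.
Sum = 1.8701825 × 10^8.
SE = √(1.8701825 × 10^8) = 13675.5.

13675.5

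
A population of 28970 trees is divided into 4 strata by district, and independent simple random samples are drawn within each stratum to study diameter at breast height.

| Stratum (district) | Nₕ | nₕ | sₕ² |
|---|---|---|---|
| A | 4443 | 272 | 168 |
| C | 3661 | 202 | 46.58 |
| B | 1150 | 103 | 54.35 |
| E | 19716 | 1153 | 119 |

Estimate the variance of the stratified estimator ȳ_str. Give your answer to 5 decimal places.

Var(ȳ_str) = Σₕ Wₕ²(1 − fₕ)sₕ²/nₕ with Wₕ = Nₕ/N, N = 28970.
A: Wₕ = 0.15336555; term = 0.15336555²·(1 − 0.06121990)·168/272 = 0.013638289.
C: Wₕ = 0.12637211; term = 0.12637211²·(1 − 0.05517618)·46.58/202 = 0.0034793764.
B: Wₕ = 0.03969624; term = 0.03969624²·(1 − 0.08956522)·54.35/103 = 7.5702436 × 10^-4.
E: Wₕ = 0.68056610; term = 0.68056610²·(1 − 0.05848042)·119/1153 = 0.045007785.
Sum = 0.062882475.

0.06288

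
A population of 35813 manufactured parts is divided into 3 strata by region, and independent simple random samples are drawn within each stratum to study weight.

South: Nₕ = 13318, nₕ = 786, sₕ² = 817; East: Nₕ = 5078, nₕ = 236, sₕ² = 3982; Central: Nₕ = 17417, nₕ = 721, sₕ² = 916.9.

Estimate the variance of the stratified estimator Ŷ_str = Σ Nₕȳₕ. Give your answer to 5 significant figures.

9.5815 × 10^8

Var(Ŷ_str) = Σₕ Nₕ²(1 − fₕ)sₕ²/nₕ.
South: 13318²·(1 − 786/13318)·817/786 = 1.7348379 × 10^8.
East: 5078²·(1 − 236/5078)·3982/236 = 4.1486494 × 10^8.
Central: 17417²·(1 − 721/17417)·916.9/721 = 3.6980476 × 10^8.
Sum = 9.5815349 × 10^8.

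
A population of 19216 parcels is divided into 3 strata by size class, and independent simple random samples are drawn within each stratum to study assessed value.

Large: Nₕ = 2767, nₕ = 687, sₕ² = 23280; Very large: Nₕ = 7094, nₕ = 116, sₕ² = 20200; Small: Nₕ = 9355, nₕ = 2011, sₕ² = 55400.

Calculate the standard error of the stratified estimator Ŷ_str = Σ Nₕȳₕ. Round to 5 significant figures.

103480

Var(Ŷ_str) = Σₕ Nₕ²(1 − fₕ)sₕ²/nₕ.
Large: 2767²·(1 − 687/2767)·23280/687 = 1.9502879 × 10^8.
Very large: 7094²·(1 − 116/7094)·20200/116 = 8.620164 × 10^9.
Small: 9355²·(1 − 2011/9355)·55400/2011 = 1.8926668 × 10^9.
Sum = 1.070786 × 10^10.
SE = √(1.070786 × 10^10) = 103480.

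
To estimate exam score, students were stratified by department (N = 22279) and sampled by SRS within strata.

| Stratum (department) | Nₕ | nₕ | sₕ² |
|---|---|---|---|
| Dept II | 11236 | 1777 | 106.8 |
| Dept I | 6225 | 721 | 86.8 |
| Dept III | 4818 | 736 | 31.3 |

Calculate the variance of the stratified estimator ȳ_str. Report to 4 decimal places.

Var(ȳ_str) = Σₕ Wₕ²(1 − fₕ)sₕ²/nₕ with Wₕ = Nₕ/N, N = 22279.
Dept II: Wₕ = 0.50433143; term = 0.50433143²·(1 − 0.15815237)·106.8/1777 = 0.012869136.
Dept I: Wₕ = 0.27941110; term = 0.27941110²·(1 − 0.11582329)·86.8/721 = 0.0083101881.
Dept III: Wₕ = 0.21625746; term = 0.21625746²·(1 − 0.15276048)·31.3/736 = 0.0016850583.
Sum = 0.022864382.

0.0229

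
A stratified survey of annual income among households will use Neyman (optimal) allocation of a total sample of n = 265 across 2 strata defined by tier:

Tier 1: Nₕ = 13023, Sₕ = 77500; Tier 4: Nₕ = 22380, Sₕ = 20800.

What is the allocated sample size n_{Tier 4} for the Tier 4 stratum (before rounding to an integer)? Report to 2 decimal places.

Neyman allocation: nₕ = n·NₕSₕ / Σⱼ NⱼSⱼ.
Σ NⱼSⱼ = 13023·77500 + 22380·20800 = 1.4747865 × 10^9.
n_{Tier 4} = 265·22380·20800 / (1.4747865 × 10^9) = 83.65.

83.65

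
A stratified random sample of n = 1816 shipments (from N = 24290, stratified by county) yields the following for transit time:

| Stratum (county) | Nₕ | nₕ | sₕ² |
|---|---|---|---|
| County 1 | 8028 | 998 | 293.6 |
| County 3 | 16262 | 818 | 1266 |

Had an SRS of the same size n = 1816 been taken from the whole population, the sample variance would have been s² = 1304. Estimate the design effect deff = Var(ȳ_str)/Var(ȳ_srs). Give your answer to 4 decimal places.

1.0340

Var(ȳ_str) = Σ Wₕ²(1−fₕ)sₕ²/nₕ with Wₕ = Nₕ/24290:
  County 1: (8028/24290)²·(1−998/8028)·293.6/998 = 0.028140588
  County 3: (16262/24290)²·(1−818/16262)·1266/818 = 0.65880839
  → Var(ȳ_str) = 0.68694898.
Var(ȳ_srs) = (1 − 1816/24290)·1304/1816 = 0.66437703.
deff = 0.68694898 / 0.66437703 = 1.0340.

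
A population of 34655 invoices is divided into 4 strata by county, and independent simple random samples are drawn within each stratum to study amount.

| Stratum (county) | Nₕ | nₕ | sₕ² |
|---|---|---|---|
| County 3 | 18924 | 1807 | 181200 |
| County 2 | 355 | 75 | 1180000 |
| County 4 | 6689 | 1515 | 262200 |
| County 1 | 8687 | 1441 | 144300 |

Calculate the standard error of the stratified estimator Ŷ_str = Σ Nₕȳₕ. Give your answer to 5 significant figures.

Var(Ŷ_str) = Σₕ Nₕ²(1 − fₕ)sₕ²/nₕ.
County 3: 18924²·(1 − 1807/18924)·181200/1807 = 3.2481841 × 10^10.
County 2: 355²·(1 − 75/355)·1180000/75 = 1.5638933 × 10^9.
County 4: 6689²·(1 − 1515/6689)·262200/1515 = 5.9897359 × 10^9.
County 1: 8687²·(1 − 1441/8687)·144300/1441 = 6.3033366 × 10^9.
Sum = 4.6338807 × 10^10.
SE = √(4.6338807 × 10^10) = 215260.

215260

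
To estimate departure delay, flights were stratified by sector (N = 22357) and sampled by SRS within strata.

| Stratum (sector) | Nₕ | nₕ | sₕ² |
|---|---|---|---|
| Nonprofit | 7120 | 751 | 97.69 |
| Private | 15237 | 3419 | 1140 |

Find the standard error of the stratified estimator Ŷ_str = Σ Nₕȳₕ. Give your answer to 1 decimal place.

Var(Ŷ_str) = Σₕ Nₕ²(1 − fₕ)sₕ²/nₕ.
Nonprofit: 7120²·(1 − 751/7120)·97.69/751 = 5.8987694 × 10^6.
Private: 15237²·(1 − 3419/15237)·1140/3419 = 6.0041178 × 10^7.
Sum = 6.5939947 × 10^7.
SE = √(6.5939947 × 10^7) = 8120.3.

8120.3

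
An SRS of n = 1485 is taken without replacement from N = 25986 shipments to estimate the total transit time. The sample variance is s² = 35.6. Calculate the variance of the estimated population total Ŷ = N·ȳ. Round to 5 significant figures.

1.5263 × 10^7

Var(Ŷ) = N²·Var(ȳ) = N²·(1 − n/N)·s²/n.
f = 1485/25986 = 0.05714616; Var(ȳ) = 0.94285384·35.6/1485 = 0.022603096.
Var(Ŷ) = 25986² · 0.022603096 = 1.5263242 × 10^7.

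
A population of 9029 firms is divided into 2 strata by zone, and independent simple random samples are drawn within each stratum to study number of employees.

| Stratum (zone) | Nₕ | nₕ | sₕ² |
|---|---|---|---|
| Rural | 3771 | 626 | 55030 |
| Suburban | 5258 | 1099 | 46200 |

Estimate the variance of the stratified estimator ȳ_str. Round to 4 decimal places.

24.0651

Var(ȳ_str) = Σₕ Wₕ²(1 − fₕ)sₕ²/nₕ with Wₕ = Nₕ/N, N = 9029.
Rural: Wₕ = 0.41765423; term = 0.41765423²·(1 − 0.16600371)·55030/626 = 12.788602.
Suburban: Wₕ = 0.58234577; term = 0.58234577²·(1 − 0.20901483)·46200/1099 = 11.276504.
Sum = 24.065106.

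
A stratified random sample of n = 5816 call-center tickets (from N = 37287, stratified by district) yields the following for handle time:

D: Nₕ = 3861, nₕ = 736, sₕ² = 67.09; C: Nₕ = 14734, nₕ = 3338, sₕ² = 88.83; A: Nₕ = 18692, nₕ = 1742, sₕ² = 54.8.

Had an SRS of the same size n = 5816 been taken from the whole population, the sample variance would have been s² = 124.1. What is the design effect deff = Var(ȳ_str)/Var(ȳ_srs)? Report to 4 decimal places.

0.6204

Var(ȳ_str) = Σ Wₕ²(1−fₕ)sₕ²/nₕ with Wₕ = Nₕ/37287:
  D: (3861/37287)²·(1−736/3861)·67.09/736 = 7.9107 × 10^-4
  C: (14734/37287)²·(1−3338/14734)·88.83/3338 = 0.003213894
  A: (18692/37287)²·(1−1742/18692)·54.8/1742 = 0.0071687428
  → Var(ȳ_str) = 0.011173707.
Var(ȳ_srs) = (1 − 5816/37287)·124.1/5816 = 0.018009451.
deff = 0.011173707 / 0.018009451 = 0.6204.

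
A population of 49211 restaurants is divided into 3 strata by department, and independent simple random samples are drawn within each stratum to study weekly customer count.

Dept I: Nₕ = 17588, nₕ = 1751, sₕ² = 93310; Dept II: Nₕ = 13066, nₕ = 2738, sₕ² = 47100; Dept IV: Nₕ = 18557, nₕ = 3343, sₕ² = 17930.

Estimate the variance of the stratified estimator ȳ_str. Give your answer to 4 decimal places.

7.7131

Var(ȳ_str) = Σₕ Wₕ²(1 − fₕ)sₕ²/nₕ with Wₕ = Nₕ/N, N = 49211.
Dept I: Wₕ = 0.35739977; term = 0.35739977²·(1 − 0.09955652)·93310/1751 = 6.1292458.
Dept II: Wₕ = 0.26550974; term = 0.26550974²·(1 − 0.20955151)·47100/2738 = 0.95856588.
Dept IV: Wₕ = 0.37709049; term = 0.37709049²·(1 − 0.18014765)·17930/3343 = 0.62527449.
Sum = 7.7130862.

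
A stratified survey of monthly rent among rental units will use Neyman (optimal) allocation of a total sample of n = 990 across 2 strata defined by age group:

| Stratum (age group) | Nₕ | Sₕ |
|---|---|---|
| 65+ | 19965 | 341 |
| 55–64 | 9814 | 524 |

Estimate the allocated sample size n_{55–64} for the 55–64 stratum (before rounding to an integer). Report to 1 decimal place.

426.0

Neyman allocation: nₕ = n·NₕSₕ / Σⱼ NⱼSⱼ.
Σ NⱼSⱼ = 19965·341 + 9814·524 = 1.1950601 × 10^7.
n_{55–64} = 990·9814·524 / (1.1950601 × 10^7) = 426.0.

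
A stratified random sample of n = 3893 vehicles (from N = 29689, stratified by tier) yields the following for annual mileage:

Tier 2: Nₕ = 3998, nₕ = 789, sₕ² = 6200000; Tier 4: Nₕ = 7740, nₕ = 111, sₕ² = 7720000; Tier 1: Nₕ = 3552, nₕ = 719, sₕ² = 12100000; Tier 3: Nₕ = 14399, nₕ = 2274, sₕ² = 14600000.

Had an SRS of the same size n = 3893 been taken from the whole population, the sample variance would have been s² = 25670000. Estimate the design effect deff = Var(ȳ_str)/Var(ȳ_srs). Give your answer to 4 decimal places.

1.0887

Var(ȳ_str) = Σ Wₕ²(1−fₕ)sₕ²/nₕ with Wₕ = Nₕ/29689:
  Tier 2: (3998/29689)²·(1−789/3998)·6200000/789 = 114.3763
  Tier 4: (7740/29689)²·(1−111/7740)·7720000/111 = 4659.2043
  Tier 1: (3552/29689)²·(1−719/3552)·12100000/719 = 192.12544
  Tier 3: (14399/29689)²·(1−2274/14399)·14600000/2274 = 1271.7019
  → Var(ȳ_str) = 6237.4079.
Var(ȳ_srs) = (1 − 3893/29689)·25670000/3893 = 5729.2565.
deff = 6237.4079 / 5729.2565 = 1.0887.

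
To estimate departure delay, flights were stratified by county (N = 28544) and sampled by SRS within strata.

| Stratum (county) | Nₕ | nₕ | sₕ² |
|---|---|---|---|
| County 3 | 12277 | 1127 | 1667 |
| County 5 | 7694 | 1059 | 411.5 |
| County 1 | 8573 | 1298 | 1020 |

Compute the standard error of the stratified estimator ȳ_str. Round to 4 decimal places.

Var(ȳ_str) = Σₕ Wₕ²(1 − fₕ)sₕ²/nₕ with Wₕ = Nₕ/N, N = 28544.
County 3: Wₕ = 0.43010790; term = 0.43010790²·(1 − 0.09179767)·1667/1127 = 0.24851302.
County 5: Wₕ = 0.26954877; term = 0.26954877²·(1 − 0.13763972)·411.5/1059 = 0.024346544.
County 1: Wₕ = 0.30034333; term = 0.30034333²·(1 − 0.15140558)·1020/1298 = 0.060153602.
Sum = 0.33301317.
SE = √(0.33301317) = 0.5771.

0.5771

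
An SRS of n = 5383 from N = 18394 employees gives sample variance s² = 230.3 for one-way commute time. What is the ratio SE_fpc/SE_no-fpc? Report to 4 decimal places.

f = n/N = 5383/18394 = 0.29264978.
SE_no-fpc = √(s²/n) = 0.20684012; SE_fpc = √((1−f)s²/n) = 0.17396105.
Ratio = √(1−f) = 0.84104115.

0.8410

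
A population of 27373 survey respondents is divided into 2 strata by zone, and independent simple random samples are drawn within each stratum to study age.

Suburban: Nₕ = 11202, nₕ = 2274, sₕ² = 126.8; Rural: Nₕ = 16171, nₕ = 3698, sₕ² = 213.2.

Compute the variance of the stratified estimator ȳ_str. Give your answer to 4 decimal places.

Var(ȳ_str) = Σₕ Wₕ²(1 − fₕ)sₕ²/nₕ with Wₕ = Nₕ/N, N = 27373.
Suburban: Wₕ = 0.40923538; term = 0.40923538²·(1 − 0.20299946)·126.8/2274 = 0.0074427554.
Rural: Wₕ = 0.59076462; term = 0.59076462²·(1 − 0.22868097)·213.2/3698 = 0.015519699.
Sum = 0.022962454.

0.0230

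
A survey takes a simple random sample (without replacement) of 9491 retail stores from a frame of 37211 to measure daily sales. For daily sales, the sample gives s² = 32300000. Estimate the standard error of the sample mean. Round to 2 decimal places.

50.35

Under SRS without replacement, Var(ȳ) = (1 − f)·s²/n with f = n/N = 9491/37211 = 0.25505899.
Var(ȳ) = (1 − 0.25505899)·32300000/9491 = 0.74494101·3403.2241 = 2535.2012.
SE(ȳ) = √(2535.2012) = 50.35.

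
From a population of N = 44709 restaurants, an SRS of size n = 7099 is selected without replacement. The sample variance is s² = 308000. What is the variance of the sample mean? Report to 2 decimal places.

36.50

Under SRS without replacement, Var(ȳ) = (1 − f)·s²/n with f = n/N = 7099/44709 = 0.15878235.
Var(ȳ) = (1 − 0.15878235)·308000/7099 = 0.84121765·43.386392 = 36.497399.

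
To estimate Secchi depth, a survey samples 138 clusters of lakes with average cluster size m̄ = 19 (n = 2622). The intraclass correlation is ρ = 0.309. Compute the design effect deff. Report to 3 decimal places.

6.562

deff = 1 + (19 − 1)·0.309 = 1 + 5.562 = 6.562.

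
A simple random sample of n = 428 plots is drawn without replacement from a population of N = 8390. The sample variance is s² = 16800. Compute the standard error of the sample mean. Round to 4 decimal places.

Under SRS without replacement, Var(ȳ) = (1 − f)·s²/n with f = n/N = 428/8390 = 0.05101311.
Var(ȳ) = (1 − 0.05101311)·16800/428 = 0.94898689·39.252336 = 37.249953.
SE(ȳ) = √(37.249953) = 6.1033.

6.1033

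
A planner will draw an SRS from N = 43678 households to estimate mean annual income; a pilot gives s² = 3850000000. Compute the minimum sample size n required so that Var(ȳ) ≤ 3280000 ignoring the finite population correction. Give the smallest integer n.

1174

Without fpc, n₀ = s²/D = 3850000000/3280000 = 1173.7805.
Rounding up, n = 1174.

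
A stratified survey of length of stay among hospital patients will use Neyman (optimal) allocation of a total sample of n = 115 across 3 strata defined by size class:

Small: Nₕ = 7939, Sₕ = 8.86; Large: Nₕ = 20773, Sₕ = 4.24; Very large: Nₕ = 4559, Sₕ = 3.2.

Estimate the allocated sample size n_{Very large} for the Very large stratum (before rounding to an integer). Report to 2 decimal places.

Neyman allocation: nₕ = n·NₕSₕ / Σⱼ NⱼSⱼ.
Σ NⱼSⱼ = 7939·8.86 + 20773·4.24 + 4559·3.2 = 173005.86.
n_{Very large} = 115·4559·3.2 / 173005.86 = 9.70.

9.70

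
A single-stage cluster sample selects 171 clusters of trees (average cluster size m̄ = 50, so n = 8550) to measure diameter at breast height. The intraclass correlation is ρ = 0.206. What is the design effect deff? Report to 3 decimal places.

11.094

deff = 1 + (50 − 1)·0.206 = 1 + 10.094 = 11.094.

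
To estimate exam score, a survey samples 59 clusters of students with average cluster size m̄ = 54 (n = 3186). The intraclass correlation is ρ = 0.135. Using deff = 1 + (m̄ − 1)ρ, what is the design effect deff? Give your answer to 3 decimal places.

8.155

deff = 1 + (54 − 1)·0.135 = 1 + 7.155 = 8.155.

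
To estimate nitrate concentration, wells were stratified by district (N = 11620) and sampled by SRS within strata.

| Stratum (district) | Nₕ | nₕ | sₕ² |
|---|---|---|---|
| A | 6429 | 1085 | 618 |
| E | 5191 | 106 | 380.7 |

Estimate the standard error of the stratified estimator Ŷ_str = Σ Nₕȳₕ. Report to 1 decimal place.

Var(Ŷ_str) = Σₕ Nₕ²(1 − fₕ)sₕ²/nₕ.
A: 6429²·(1 − 1085/6429)·618/1085 = 1.9568999 × 10^7.
E: 5191²·(1 − 106/5191)·380.7/106 = 9.4802327 × 10^7.
Sum = 1.1437133 × 10^8.
SE = √(1.1437133 × 10^8) = 10694.5.

10694.5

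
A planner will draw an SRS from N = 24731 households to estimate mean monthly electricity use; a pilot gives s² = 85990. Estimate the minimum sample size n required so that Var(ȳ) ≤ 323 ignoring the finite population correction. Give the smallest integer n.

Without fpc, n₀ = s²/D = 85990/323 = 266.2229.
Rounding up, n = 267.

267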